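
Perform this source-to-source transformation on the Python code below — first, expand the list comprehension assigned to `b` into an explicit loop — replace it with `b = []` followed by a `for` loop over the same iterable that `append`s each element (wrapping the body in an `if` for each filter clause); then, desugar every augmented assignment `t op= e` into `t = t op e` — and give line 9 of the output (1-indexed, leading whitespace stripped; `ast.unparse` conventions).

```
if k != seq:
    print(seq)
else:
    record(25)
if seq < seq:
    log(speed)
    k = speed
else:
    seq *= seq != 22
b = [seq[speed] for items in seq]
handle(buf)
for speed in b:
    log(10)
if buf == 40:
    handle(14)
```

seq = seq * (seq != 22)

Transformed code:
if k != seq:
    print(seq)
else:
    record(25)
if seq < seq:
    log(speed)
    k = speed
else:
    seq = seq * (seq != 22)
b = []
for items in seq:
    b.append(seq[speed])
handle(buf)
for speed in b:
    log(10)
if buf == 40:
    handle(14)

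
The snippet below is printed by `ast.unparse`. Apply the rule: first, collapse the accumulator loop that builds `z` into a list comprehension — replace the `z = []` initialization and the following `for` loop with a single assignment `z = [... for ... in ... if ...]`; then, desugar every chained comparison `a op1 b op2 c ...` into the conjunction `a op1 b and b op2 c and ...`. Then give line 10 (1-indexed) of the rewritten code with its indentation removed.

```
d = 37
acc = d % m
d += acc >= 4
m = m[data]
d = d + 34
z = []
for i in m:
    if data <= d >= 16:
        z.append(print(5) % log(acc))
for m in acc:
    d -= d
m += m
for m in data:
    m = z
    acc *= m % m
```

Transformed code:
d = 37
acc = d % m
d += acc >= 4
m = m[data]
d = d + 34
z = [print(5) % log(acc) for i in m if data <= d and d >= 16]
for m in acc:
    d -= d
m += m
for m in data:
    m = z
    acc *= m % m

for m in data:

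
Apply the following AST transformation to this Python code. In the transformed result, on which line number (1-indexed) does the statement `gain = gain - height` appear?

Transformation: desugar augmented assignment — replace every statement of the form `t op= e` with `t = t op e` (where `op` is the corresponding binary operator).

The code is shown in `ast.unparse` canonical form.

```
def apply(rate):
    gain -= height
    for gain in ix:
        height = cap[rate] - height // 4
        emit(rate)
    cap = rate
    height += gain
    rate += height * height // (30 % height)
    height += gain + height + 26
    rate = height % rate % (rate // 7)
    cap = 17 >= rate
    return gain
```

2

Transformed code:
def apply(rate):
    gain = gain - height
    for gain in ix:
        height = cap[rate] - height // 4
        emit(rate)
    cap = rate
    height = height + gain
    rate = rate + height * height // (30 % height)
    height = height + (gain + height + 26)
    rate = height % rate % (rate // 7)
    cap = 17 >= rate
    return gain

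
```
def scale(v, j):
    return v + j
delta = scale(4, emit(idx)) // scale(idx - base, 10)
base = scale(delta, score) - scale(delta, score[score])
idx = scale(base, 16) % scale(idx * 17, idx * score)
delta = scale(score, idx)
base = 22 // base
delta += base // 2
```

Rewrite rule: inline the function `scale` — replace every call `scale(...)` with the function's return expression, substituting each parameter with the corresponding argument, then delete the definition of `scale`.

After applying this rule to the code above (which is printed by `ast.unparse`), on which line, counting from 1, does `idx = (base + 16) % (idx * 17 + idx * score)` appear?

3

Transformed code:
delta = (4 + emit(idx)) // (idx - base + 10)
base = delta + score - (delta + score[score])
idx = (base + 16) % (idx * 17 + idx * score)
delta = score + idx
base = 22 // base
delta += base // 2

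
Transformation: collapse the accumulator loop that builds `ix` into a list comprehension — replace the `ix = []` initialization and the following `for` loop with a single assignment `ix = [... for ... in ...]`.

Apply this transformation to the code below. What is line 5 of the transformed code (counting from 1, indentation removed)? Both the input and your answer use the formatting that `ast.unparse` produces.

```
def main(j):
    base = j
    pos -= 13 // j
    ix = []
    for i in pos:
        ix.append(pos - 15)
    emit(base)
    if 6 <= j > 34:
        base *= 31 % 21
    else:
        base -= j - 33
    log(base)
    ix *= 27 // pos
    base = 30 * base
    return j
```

emit(base)

Transformed code:
def main(j):
    base = j
    pos -= 13 // j
    ix = [pos - 15 for i in pos]
    emit(base)
    if 6 <= j > 34:
        base *= 31 % 21
    else:
        base -= j - 33
    log(base)
    ix *= 27 // pos
    base = 30 * base
    return j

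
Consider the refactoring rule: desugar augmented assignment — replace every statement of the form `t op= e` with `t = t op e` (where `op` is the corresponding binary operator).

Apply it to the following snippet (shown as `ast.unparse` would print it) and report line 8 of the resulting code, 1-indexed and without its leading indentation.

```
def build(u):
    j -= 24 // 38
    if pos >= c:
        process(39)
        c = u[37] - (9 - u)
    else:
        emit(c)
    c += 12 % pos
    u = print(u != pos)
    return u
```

c = c + 12 % pos

Transformed code:
def build(u):
    j = j - 24 // 38
    if pos >= c:
        process(39)
        c = u[37] - (9 - u)
    else:
        emit(c)
    c = c + 12 % pos
    u = print(u != pos)
    return u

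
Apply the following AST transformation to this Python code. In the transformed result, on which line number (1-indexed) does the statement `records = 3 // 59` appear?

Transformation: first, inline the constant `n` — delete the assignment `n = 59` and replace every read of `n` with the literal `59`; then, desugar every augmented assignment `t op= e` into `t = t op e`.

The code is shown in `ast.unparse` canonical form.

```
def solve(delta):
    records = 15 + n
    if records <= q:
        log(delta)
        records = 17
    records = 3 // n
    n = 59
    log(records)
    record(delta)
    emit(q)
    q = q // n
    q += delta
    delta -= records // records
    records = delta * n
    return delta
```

6

Transformed code:
def solve(delta):
    records = 15 + 59
    if records <= q:
        log(delta)
        records = 17
    records = 3 // 59
    log(records)
    record(delta)
    emit(q)
    q = q // 59
    q = q + delta
    delta = delta - records // records
    records = delta * 59
    return delta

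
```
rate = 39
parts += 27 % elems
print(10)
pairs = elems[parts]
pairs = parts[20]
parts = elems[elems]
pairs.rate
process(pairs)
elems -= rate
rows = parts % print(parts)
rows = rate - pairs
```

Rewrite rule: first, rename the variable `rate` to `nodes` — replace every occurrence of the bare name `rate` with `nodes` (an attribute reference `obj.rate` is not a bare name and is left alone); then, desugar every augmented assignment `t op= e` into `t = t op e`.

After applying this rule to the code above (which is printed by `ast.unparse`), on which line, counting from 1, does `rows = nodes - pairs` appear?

11

Transformed code:
nodes = 39
parts = parts + 27 % elems
print(10)
pairs = elems[parts]
pairs = parts[20]
parts = elems[elems]
pairs.rate
process(pairs)
elems = elems - nodes
rows = parts % print(parts)
rows = nodes - pairs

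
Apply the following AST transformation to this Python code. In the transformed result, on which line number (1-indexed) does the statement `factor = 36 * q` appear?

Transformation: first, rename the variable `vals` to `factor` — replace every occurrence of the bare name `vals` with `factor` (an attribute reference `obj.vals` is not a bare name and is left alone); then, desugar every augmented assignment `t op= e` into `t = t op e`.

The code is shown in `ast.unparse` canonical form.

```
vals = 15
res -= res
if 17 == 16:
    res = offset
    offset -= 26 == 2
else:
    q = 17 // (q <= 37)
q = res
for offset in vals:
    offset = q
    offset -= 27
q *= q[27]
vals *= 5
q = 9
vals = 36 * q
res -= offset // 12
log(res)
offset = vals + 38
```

Transformed code:
factor = 15
res = res - res
if 17 == 16:
    res = offset
    offset = offset - (26 == 2)
else:
    q = 17 // (q <= 37)
q = res
for offset in factor:
    offset = q
    offset = offset - 27
q = q * q[27]
factor = factor * 5
q = 9
factor = 36 * q
res = res - offset // 12
log(res)
offset = factor + 38

15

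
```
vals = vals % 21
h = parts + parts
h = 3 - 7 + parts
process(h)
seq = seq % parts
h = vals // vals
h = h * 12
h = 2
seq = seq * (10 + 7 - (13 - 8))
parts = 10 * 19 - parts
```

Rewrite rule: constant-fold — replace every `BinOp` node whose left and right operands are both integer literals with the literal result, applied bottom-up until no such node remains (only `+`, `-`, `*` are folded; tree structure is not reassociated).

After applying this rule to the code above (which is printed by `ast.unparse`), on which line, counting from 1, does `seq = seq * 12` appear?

Transformed code:
vals = vals % 21
h = parts + parts
h = -4 + parts
process(h)
seq = seq % parts
h = vals // vals
h = h * 12
h = 2
seq = seq * 12
parts = 190 - parts

9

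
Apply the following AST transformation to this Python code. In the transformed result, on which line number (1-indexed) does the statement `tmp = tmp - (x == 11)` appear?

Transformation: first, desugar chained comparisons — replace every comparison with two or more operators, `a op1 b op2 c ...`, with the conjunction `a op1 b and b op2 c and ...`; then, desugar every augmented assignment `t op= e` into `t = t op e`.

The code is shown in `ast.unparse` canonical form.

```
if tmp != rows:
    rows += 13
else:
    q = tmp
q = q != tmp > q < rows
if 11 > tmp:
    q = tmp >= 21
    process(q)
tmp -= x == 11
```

9

Transformed code:
if tmp != rows:
    rows = rows + 13
else:
    q = tmp
q = q != tmp and tmp > q and (q < rows)
if 11 > tmp:
    q = tmp >= 21
    process(q)
tmp = tmp - (x == 11)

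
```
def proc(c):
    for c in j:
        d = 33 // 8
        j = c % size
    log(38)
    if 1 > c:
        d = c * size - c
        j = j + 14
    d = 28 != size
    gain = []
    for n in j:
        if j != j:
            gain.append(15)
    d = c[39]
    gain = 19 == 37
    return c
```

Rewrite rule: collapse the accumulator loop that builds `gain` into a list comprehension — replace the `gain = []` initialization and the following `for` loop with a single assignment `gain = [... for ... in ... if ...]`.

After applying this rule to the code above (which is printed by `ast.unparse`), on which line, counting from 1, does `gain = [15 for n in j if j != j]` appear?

10

Transformed code:
def proc(c):
    for c in j:
        d = 33 // 8
        j = c % size
    log(38)
    if 1 > c:
        d = c * size - c
        j = j + 14
    d = 28 != size
    gain = [15 for n in j if j != j]
    d = c[39]
    gain = 19 == 37
    return c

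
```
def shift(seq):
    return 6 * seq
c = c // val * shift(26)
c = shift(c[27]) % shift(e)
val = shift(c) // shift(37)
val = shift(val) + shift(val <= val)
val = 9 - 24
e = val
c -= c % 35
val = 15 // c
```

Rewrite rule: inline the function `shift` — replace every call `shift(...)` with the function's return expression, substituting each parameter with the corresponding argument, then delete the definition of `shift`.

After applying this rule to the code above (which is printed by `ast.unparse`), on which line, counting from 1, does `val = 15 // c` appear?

8

Transformed code:
c = c // val * (6 * 26)
c = 6 * c[27] % (6 * e)
val = 6 * c // (6 * 37)
val = 6 * val + 6 * (val <= val)
val = 9 - 24
e = val
c -= c % 35
val = 15 // c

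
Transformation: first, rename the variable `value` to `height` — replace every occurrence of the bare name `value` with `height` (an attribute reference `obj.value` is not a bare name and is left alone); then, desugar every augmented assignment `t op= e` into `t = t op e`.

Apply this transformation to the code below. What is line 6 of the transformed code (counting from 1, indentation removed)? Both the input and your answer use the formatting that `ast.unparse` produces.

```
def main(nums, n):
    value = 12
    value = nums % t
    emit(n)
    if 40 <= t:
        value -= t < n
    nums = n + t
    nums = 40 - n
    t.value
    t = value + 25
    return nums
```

height = height - (t < n)

Transformed code:
def main(nums, n):
    height = 12
    height = nums % t
    emit(n)
    if 40 <= t:
        height = height - (t < n)
    nums = n + t
    nums = 40 - n
    t.value
    t = height + 25
    return nums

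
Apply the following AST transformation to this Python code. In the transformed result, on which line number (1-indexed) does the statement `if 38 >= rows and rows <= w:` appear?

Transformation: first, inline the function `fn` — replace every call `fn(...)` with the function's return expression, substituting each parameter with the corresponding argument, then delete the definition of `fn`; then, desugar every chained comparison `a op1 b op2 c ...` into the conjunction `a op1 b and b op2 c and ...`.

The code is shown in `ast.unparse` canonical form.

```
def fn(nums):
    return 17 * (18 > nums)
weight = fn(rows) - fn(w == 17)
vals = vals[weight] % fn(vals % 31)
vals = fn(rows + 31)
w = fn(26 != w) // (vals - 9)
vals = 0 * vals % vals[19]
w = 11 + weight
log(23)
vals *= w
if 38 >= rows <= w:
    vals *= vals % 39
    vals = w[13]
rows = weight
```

9

Transformed code:
weight = 17 * (18 > rows) - 17 * (18 > (w == 17))
vals = vals[weight] % (17 * (18 > vals % 31))
vals = 17 * (18 > rows + 31)
w = 17 * (18 > (26 != w)) // (vals - 9)
vals = 0 * vals % vals[19]
w = 11 + weight
log(23)
vals *= w
if 38 >= rows and rows <= w:
    vals *= vals % 39
    vals = w[13]
rows = weight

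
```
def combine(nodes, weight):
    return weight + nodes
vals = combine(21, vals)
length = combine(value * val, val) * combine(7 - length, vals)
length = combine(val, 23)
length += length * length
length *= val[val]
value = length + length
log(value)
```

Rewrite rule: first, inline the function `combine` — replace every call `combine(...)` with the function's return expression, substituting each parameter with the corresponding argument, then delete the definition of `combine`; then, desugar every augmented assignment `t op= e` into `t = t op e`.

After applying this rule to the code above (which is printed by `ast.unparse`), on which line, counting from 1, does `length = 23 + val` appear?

3

Transformed code:
vals = vals + 21
length = (val + value * val) * (vals + (7 - length))
length = 23 + val
length = length + length * length
length = length * val[val]
value = length + length
log(value)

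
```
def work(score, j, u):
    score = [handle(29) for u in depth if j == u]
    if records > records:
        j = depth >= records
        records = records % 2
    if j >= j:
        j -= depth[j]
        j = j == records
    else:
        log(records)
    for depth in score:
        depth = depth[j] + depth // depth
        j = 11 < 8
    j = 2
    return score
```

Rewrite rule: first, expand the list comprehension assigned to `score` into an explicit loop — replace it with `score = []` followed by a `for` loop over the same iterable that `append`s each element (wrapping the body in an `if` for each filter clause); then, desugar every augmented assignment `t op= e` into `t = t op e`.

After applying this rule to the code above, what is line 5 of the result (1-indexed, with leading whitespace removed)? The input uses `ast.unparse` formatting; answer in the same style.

score.append(handle(29))

Transformed code:
def work(score, j, u):
    score = []
    for u in depth:
        if j == u:
            score.append(handle(29))
    if records > records:
        j = depth >= records
        records = records % 2
    if j >= j:
        j = j - depth[j]
        j = j == records
    else:
        log(records)
    for depth in score:
        depth = depth[j] + depth // depth
        j = 11 < 8
    j = 2
    return score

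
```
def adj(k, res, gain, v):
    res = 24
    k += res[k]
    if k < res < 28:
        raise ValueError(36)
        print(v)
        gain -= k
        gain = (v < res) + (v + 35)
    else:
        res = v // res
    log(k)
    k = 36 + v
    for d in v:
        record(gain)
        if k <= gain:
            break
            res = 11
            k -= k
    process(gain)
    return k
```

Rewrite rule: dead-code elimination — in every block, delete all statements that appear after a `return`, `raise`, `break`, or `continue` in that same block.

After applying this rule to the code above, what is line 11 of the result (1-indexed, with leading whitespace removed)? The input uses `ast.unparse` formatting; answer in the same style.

record(gain)

Transformed code:
def adj(k, res, gain, v):
    res = 24
    k += res[k]
    if k < res < 28:
        raise ValueError(36)
    else:
        res = v // res
    log(k)
    k = 36 + v
    for d in v:
        record(gain)
        if k <= gain:
            break
    process(gain)
    return k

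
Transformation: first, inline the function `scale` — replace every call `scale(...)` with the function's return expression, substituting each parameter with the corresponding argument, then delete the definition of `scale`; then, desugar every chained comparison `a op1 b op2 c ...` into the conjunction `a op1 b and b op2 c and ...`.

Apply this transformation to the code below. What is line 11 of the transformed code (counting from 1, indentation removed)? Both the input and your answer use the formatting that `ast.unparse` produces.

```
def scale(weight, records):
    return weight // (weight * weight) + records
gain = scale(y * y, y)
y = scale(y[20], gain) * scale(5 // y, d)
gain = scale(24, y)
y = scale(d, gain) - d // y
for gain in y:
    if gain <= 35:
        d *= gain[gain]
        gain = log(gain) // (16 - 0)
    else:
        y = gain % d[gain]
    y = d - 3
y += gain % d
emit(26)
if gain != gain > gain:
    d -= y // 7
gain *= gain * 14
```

y = d - 3

Transformed code:
gain = y * y // (y * y * (y * y)) + y
y = (y[20] // (y[20] * y[20]) + gain) * (5 // y // (5 // y * (5 // y)) + d)
gain = 24 // (24 * 24) + y
y = d // (d * d) + gain - d // y
for gain in y:
    if gain <= 35:
        d *= gain[gain]
        gain = log(gain) // (16 - 0)
    else:
        y = gain % d[gain]
    y = d - 3
y += gain % d
emit(26)
if gain != gain and gain > gain:
    d -= y // 7
gain *= gain * 14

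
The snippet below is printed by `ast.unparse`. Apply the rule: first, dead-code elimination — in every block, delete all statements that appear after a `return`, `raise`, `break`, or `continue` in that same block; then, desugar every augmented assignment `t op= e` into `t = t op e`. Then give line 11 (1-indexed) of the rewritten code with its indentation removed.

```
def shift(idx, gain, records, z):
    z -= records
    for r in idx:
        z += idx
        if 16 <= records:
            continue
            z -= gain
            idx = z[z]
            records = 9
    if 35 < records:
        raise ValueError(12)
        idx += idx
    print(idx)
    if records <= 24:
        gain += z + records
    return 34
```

Transformed code:
def shift(idx, gain, records, z):
    z = z - records
    for r in idx:
        z = z + idx
        if 16 <= records:
            continue
    if 35 < records:
        raise ValueError(12)
    print(idx)
    if records <= 24:
        gain = gain + (z + records)
    return 34

gain = gain + (z + records)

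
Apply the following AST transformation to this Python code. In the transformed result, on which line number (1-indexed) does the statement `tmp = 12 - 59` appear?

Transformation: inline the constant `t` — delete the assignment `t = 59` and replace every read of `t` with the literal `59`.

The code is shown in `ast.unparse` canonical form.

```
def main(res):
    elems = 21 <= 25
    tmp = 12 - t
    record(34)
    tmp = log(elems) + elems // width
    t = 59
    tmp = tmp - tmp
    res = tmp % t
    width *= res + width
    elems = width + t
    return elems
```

Transformed code:
def main(res):
    elems = 21 <= 25
    tmp = 12 - 59
    record(34)
    tmp = log(elems) + elems // width
    tmp = tmp - tmp
    res = tmp % 59
    width *= res + width
    elems = width + 59
    return elems

3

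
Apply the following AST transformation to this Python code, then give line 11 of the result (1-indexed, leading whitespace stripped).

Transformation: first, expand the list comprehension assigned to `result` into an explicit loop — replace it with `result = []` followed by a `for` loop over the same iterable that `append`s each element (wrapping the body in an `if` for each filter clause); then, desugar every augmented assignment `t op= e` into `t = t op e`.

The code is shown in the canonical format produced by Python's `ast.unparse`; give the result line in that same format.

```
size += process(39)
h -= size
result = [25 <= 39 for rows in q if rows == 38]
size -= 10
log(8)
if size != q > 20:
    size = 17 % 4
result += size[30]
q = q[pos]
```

Transformed code:
size = size + process(39)
h = h - size
result = []
for rows in q:
    if rows == 38:
        result.append(25 <= 39)
size = size - 10
log(8)
if size != q > 20:
    size = 17 % 4
result = result + size[30]
q = q[pos]

result = result + size[30]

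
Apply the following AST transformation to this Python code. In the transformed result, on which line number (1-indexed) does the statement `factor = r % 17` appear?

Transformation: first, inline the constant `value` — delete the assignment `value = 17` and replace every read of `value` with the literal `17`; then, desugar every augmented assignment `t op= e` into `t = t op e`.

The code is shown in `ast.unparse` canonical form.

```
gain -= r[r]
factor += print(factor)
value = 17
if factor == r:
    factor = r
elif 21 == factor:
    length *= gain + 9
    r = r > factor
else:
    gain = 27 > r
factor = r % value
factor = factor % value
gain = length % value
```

Transformed code:
gain = gain - r[r]
factor = factor + print(factor)
if factor == r:
    factor = r
elif 21 == factor:
    length = length * (gain + 9)
    r = r > factor
else:
    gain = 27 > r
factor = r % 17
factor = factor % 17
gain = length % 17

10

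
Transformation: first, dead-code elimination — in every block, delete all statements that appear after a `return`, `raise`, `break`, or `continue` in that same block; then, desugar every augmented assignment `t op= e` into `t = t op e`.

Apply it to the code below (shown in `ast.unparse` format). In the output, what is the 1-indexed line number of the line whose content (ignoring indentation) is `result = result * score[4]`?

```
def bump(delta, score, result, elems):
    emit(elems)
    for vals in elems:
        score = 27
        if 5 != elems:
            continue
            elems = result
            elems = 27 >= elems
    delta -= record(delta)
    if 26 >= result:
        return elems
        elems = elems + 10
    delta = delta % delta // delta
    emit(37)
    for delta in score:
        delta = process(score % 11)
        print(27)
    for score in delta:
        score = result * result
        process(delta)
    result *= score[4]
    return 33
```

Transformed code:
def bump(delta, score, result, elems):
    emit(elems)
    for vals in elems:
        score = 27
        if 5 != elems:
            continue
    delta = delta - record(delta)
    if 26 >= result:
        return elems
    delta = delta % delta // delta
    emit(37)
    for delta in score:
        delta = process(score % 11)
        print(27)
    for score in delta:
        score = result * result
        process(delta)
    result = result * score[4]
    return 33

18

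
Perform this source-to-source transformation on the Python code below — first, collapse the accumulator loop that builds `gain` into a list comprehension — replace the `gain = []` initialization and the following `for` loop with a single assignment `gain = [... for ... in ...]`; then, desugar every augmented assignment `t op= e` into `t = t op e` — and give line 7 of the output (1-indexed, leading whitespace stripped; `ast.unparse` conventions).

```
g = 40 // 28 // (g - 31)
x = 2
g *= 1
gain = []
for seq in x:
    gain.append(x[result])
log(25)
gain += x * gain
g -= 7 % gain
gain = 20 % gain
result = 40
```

g = g - 7 % gain

Transformed code:
g = 40 // 28 // (g - 31)
x = 2
g = g * 1
gain = [x[result] for seq in x]
log(25)
gain = gain + x * gain
g = g - 7 % gain
gain = 20 % gain
result = 40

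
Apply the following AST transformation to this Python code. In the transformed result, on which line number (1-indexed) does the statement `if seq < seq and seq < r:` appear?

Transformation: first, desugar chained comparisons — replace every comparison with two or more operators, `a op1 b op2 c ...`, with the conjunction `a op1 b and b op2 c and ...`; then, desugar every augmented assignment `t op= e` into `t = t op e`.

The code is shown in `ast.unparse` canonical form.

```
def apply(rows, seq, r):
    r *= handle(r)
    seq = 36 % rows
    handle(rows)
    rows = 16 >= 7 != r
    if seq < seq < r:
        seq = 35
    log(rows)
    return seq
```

6

Transformed code:
def apply(rows, seq, r):
    r = r * handle(r)
    seq = 36 % rows
    handle(rows)
    rows = 16 >= 7 and 7 != r
    if seq < seq and seq < r:
        seq = 35
    log(rows)
    return seq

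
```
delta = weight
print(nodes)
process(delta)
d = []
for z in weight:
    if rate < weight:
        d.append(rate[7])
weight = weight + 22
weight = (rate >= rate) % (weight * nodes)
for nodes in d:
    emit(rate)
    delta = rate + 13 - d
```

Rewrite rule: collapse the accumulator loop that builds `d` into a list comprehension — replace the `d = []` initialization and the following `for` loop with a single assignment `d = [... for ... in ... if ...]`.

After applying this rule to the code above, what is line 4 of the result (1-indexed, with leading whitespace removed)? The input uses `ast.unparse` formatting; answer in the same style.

d = [rate[7] for z in weight if rate < weight]

Transformed code:
delta = weight
print(nodes)
process(delta)
d = [rate[7] for z in weight if rate < weight]
weight = weight + 22
weight = (rate >= rate) % (weight * nodes)
for nodes in d:
    emit(rate)
    delta = rate + 13 - d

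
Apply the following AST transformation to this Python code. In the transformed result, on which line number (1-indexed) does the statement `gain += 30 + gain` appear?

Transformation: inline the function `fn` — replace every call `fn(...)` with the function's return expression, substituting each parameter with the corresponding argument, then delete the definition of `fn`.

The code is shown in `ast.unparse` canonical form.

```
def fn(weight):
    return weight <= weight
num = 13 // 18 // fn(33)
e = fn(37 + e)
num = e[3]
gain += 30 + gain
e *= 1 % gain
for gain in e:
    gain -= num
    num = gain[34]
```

Transformed code:
num = 13 // 18 // (33 <= 33)
e = 37 + e <= 37 + e
num = e[3]
gain += 30 + gain
e *= 1 % gain
for gain in e:
    gain -= num
    num = gain[34]

4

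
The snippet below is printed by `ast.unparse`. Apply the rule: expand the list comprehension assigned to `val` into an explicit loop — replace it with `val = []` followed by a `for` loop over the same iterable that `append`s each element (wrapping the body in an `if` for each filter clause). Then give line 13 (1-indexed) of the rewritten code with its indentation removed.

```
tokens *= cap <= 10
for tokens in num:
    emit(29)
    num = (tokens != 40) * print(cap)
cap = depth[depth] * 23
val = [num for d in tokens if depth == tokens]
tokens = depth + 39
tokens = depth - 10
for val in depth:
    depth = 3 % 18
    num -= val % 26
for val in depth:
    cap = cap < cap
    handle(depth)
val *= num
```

Transformed code:
tokens *= cap <= 10
for tokens in num:
    emit(29)
    num = (tokens != 40) * print(cap)
cap = depth[depth] * 23
val = []
for d in tokens:
    if depth == tokens:
        val.append(num)
tokens = depth + 39
tokens = depth - 10
for val in depth:
    depth = 3 % 18
    num -= val % 26
for val in depth:
    cap = cap < cap
    handle(depth)
val *= num

depth = 3 % 18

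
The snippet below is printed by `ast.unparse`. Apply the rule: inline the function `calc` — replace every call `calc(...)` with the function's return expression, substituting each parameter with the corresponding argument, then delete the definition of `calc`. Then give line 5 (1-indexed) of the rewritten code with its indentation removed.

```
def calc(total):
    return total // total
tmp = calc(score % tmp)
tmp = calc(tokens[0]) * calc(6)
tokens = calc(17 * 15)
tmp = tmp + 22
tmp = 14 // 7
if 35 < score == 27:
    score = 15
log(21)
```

tmp = 14 // 7

Transformed code:
tmp = score % tmp // (score % tmp)
tmp = tokens[0] // tokens[0] * (6 // 6)
tokens = 17 * 15 // (17 * 15)
tmp = tmp + 22
tmp = 14 // 7
if 35 < score == 27:
    score = 15
log(21)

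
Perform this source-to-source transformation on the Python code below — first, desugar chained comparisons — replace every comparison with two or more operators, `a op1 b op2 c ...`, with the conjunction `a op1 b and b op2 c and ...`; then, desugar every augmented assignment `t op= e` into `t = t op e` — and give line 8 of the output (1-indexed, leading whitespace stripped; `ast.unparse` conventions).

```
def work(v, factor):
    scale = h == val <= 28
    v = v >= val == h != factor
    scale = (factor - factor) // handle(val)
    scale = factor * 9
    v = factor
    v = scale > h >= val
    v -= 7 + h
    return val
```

v = v - (7 + h)

Transformed code:
def work(v, factor):
    scale = h == val and val <= 28
    v = v >= val and val == h and (h != factor)
    scale = (factor - factor) // handle(val)
    scale = factor * 9
    v = factor
    v = scale > h and h >= val
    v = v - (7 + h)
    return val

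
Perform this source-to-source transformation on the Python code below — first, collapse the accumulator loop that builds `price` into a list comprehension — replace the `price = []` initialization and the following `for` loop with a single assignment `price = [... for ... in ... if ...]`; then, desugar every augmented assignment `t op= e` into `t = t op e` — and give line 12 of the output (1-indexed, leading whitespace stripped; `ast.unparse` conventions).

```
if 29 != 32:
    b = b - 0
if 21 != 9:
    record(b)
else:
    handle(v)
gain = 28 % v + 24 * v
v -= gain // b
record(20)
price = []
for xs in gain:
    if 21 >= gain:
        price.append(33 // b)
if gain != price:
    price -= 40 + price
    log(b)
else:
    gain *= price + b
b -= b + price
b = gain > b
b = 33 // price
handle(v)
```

price = price - (40 + price)

Transformed code:
if 29 != 32:
    b = b - 0
if 21 != 9:
    record(b)
else:
    handle(v)
gain = 28 % v + 24 * v
v = v - gain // b
record(20)
price = [33 // b for xs in gain if 21 >= gain]
if gain != price:
    price = price - (40 + price)
    log(b)
else:
    gain = gain * (price + b)
b = b - (b + price)
b = gain > b
b = 33 // price
handle(v)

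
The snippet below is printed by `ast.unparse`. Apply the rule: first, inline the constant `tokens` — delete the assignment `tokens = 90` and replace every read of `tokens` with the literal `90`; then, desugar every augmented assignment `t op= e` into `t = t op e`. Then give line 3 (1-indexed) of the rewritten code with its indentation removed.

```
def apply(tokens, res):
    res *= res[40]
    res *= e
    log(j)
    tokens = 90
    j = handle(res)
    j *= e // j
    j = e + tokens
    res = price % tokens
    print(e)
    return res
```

Transformed code:
def apply(tokens, res):
    res = res * res[40]
    res = res * e
    log(j)
    j = handle(res)
    j = j * (e // j)
    j = e + 90
    res = price % 90
    print(e)
    return res

res = res * e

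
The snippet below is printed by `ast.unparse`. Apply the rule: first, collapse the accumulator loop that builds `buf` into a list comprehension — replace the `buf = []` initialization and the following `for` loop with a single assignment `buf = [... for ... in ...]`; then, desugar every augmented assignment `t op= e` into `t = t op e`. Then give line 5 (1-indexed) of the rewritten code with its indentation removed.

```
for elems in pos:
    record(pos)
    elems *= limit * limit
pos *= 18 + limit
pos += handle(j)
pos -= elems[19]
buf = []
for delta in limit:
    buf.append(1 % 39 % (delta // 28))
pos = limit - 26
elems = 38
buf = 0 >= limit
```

pos = pos + handle(j)

Transformed code:
for elems in pos:
    record(pos)
    elems = elems * (limit * limit)
pos = pos * (18 + limit)
pos = pos + handle(j)
pos = pos - elems[19]
buf = [1 % 39 % (delta // 28) for delta in limit]
pos = limit - 26
elems = 38
buf = 0 >= limit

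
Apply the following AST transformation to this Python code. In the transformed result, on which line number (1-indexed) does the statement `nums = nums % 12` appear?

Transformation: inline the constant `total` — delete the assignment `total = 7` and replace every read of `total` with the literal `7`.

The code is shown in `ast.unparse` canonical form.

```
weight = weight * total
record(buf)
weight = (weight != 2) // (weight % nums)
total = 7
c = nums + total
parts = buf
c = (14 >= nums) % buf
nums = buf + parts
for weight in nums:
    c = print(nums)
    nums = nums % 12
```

10

Transformed code:
weight = weight * 7
record(buf)
weight = (weight != 2) // (weight % nums)
c = nums + 7
parts = buf
c = (14 >= nums) % buf
nums = buf + parts
for weight in nums:
    c = print(nums)
    nums = nums % 12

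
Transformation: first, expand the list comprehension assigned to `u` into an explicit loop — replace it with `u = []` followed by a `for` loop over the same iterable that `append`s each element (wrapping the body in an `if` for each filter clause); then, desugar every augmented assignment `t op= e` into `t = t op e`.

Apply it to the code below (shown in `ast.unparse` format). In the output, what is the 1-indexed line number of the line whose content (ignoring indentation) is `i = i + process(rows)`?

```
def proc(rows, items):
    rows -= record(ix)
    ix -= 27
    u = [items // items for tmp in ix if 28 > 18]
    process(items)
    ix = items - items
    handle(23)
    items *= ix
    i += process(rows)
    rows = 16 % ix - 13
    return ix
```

12

Transformed code:
def proc(rows, items):
    rows = rows - record(ix)
    ix = ix - 27
    u = []
    for tmp in ix:
        if 28 > 18:
            u.append(items // items)
    process(items)
    ix = items - items
    handle(23)
    items = items * ix
    i = i + process(rows)
    rows = 16 % ix - 13
    return ix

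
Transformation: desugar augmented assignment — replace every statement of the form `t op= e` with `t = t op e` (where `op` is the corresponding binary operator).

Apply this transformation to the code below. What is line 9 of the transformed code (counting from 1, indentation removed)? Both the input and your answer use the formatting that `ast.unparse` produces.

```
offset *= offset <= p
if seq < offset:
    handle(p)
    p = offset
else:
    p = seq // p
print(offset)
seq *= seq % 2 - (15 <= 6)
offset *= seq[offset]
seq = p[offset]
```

Transformed code:
offset = offset * (offset <= p)
if seq < offset:
    handle(p)
    p = offset
else:
    p = seq // p
print(offset)
seq = seq * (seq % 2 - (15 <= 6))
offset = offset * seq[offset]
seq = p[offset]

offset = offset * seq[offset]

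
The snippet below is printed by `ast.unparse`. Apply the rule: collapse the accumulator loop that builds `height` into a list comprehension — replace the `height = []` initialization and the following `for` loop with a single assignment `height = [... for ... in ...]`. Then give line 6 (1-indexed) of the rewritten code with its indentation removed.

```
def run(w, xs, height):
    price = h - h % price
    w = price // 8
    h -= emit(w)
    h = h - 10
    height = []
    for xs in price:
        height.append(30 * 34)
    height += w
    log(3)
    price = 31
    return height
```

Transformed code:
def run(w, xs, height):
    price = h - h % price
    w = price // 8
    h -= emit(w)
    h = h - 10
    height = [30 * 34 for xs in price]
    height += w
    log(3)
    price = 31
    return height

height = [30 * 34 for xs in price]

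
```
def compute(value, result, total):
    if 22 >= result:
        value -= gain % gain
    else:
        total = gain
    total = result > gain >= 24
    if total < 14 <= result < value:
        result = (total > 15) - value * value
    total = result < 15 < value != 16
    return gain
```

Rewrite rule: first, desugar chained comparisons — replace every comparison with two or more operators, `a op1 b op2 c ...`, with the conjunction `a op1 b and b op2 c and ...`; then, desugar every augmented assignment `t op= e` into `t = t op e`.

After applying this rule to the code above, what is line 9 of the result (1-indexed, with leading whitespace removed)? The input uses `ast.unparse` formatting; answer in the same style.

total = result < 15 and 15 < value and (value != 16)

Transformed code:
def compute(value, result, total):
    if 22 >= result:
        value = value - gain % gain
    else:
        total = gain
    total = result > gain and gain >= 24
    if total < 14 and 14 <= result and (result < value):
        result = (total > 15) - value * value
    total = result < 15 and 15 < value and (value != 16)
    return gain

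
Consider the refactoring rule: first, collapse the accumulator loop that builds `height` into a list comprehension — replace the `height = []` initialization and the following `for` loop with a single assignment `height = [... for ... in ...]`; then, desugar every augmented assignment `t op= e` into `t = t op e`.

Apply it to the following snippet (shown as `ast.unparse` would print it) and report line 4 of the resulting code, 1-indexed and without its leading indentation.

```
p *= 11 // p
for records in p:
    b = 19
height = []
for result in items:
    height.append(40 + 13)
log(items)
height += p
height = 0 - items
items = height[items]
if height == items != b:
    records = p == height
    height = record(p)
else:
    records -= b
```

height = [40 + 13 for result in items]

Transformed code:
p = p * (11 // p)
for records in p:
    b = 19
height = [40 + 13 for result in items]
log(items)
height = height + p
height = 0 - items
items = height[items]
if height == items != b:
    records = p == height
    height = record(p)
else:
    records = records - b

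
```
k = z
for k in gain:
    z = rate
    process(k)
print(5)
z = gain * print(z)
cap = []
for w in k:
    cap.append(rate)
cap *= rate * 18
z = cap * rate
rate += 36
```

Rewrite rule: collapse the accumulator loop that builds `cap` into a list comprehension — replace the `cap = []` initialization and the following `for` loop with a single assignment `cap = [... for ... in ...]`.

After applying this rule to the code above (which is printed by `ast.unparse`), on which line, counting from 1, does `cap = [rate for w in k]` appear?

Transformed code:
k = z
for k in gain:
    z = rate
    process(k)
print(5)
z = gain * print(z)
cap = [rate for w in k]
cap *= rate * 18
z = cap * rate
rate += 36

7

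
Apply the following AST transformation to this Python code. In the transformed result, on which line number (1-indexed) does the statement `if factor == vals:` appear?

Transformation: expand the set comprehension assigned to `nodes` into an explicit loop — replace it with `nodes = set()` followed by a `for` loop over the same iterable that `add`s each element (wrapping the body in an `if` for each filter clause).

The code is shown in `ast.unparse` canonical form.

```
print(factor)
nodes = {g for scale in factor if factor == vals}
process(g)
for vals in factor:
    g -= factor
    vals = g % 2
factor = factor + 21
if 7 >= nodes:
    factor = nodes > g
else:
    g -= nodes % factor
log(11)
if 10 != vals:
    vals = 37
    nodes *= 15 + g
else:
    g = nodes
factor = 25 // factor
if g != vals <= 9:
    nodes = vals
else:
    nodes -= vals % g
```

4

Transformed code:
print(factor)
nodes = set()
for scale in factor:
    if factor == vals:
        nodes.add(g)
process(g)
for vals in factor:
    g -= factor
    vals = g % 2
factor = factor + 21
if 7 >= nodes:
    factor = nodes > g
else:
    g -= nodes % factor
log(11)
if 10 != vals:
    vals = 37
    nodes *= 15 + g
else:
    g = nodes
factor = 25 // factor
if g != vals <= 9:
    nodes = vals
else:
    nodes -= vals % g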